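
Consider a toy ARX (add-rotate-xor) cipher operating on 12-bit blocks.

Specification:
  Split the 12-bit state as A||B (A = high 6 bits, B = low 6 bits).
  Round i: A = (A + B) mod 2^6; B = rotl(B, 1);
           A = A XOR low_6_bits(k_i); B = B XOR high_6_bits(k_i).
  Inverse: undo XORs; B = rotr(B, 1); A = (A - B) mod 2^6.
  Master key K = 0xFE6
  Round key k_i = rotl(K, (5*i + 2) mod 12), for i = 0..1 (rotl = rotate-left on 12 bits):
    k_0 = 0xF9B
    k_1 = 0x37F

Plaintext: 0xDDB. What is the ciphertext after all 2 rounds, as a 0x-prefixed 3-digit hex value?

0xB9D

s_0 = plaintext = 0xDDB
s_1 = Round(s_0, k_0) = 0x248
s_2 = Round(s_1, k_1) = 0xB9D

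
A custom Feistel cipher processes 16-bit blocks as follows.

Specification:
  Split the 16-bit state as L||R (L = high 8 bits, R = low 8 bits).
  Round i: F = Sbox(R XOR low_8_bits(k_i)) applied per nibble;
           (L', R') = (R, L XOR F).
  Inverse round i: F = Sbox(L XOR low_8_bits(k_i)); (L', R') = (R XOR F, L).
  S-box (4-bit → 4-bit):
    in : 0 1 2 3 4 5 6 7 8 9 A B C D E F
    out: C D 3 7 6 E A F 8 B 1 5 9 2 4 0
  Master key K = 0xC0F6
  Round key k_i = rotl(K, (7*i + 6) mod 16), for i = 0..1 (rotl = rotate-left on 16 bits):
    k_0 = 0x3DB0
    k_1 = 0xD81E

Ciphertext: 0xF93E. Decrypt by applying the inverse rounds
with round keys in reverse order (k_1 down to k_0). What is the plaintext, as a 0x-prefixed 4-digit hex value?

0x6471

s_0 = ciphertext = 0xF93E
s_1 = InvRound(s_0, k_1) = 0x71F9
s_2 = InvRound(s_1, k_0) = 0x6471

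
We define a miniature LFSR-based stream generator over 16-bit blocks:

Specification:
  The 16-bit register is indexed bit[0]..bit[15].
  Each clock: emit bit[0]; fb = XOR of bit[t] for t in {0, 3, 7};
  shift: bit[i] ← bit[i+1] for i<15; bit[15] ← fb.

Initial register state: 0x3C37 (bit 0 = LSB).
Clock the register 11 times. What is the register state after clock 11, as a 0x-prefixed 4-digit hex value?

0x3927

reg_0 = 0x3C37
clock 1: out=1, reg = 0x9E1B
clock 2: out=1, reg = 0x4F0D
clock 3: out=1, reg = 0x2786
clock 4: out=0, reg = 0x93C3
clock 5: out=1, reg = 0x49E1
clock 6: out=1, reg = 0x24F0
clock 7: out=0, reg = 0x9278
clock 8: out=0, reg = 0xC93C
clock 9: out=0, reg = 0xE49E
clock 10: out=0, reg = 0x724F
clock 11: out=1, reg = 0x3927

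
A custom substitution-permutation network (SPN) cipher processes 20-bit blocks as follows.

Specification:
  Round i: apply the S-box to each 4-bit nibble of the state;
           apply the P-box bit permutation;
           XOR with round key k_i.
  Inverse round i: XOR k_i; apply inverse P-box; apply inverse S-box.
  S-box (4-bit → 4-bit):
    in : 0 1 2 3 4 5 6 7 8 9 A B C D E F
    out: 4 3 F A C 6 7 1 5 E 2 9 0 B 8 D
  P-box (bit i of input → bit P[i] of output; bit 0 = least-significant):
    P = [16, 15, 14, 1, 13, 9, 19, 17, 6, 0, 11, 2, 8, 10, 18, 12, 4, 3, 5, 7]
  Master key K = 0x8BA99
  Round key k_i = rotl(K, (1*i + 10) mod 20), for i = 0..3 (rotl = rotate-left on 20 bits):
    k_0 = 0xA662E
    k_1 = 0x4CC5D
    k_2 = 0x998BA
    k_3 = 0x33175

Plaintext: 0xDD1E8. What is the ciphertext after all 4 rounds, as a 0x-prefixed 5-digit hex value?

s_0 = plaintext = 0xDD1E8
s_1 = Round(s_0, k_0) = 0x933F7
s_2 = Round(s_1, k_1) = 0xFF8F0
s_3 = Round(s_2, k_2) = 0x7E14A
s_4 = Round(s_3, k_3) = 0x9A124

0x9A124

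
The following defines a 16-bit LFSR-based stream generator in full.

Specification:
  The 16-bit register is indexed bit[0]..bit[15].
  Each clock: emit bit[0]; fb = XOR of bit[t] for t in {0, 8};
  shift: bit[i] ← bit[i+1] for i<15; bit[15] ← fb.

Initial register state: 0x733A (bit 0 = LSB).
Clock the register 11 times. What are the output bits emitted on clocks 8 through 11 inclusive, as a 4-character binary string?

0110

reg_0 = 0x733A
clock 1: out=0, reg = 0xB99D
clock 2: out=1, reg = 0x5CCE
clock 3: out=0, reg = 0x2E67
clock 4: out=1, reg = 0x9733
clock 5: out=1, reg = 0x4B99
clock 6: out=1, reg = 0x25CC
clock 7: out=0, reg = 0x92E6
clock 8: out=0, reg = 0x4973
clock 9: out=1, reg = 0x24B9
clock 10: out=1, reg = 0x925C
clock 11: out=0, reg = 0x492E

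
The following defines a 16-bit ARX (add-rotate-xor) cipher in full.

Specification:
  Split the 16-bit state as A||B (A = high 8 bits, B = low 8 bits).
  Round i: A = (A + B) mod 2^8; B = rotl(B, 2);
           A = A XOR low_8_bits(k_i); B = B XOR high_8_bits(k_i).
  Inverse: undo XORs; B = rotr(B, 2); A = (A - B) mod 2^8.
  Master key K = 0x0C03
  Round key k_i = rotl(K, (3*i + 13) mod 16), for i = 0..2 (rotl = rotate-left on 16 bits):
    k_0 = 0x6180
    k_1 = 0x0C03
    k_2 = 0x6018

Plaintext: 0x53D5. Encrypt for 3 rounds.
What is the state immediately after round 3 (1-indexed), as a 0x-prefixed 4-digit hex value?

s_0 = plaintext = 0x53D5
s_1 = Round(s_0, k_0) = 0xA836
s_2 = Round(s_1, k_1) = 0xDDD4
s_3 = Round(s_2, k_2) = 0xA933

0xA933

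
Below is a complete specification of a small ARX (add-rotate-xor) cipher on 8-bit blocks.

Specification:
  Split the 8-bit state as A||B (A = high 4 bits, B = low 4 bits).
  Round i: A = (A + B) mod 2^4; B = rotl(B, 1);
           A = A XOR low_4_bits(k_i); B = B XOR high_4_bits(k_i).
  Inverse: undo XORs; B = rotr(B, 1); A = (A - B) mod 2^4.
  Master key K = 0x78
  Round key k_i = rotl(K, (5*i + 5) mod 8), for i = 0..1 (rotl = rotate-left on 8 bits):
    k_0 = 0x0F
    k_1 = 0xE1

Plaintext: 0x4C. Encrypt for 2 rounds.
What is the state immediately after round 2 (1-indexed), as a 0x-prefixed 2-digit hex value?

0x9D

s_0 = plaintext = 0x4C
s_1 = Round(s_0, k_0) = 0xF9
s_2 = Round(s_1, k_1) = 0x9D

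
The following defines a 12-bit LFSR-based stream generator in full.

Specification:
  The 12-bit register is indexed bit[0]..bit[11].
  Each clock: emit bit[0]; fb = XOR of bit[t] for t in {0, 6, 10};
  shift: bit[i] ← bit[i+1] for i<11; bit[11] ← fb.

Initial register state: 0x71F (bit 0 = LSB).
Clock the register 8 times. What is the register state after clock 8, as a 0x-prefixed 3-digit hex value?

0x2A7

reg_0 = 0x71F
clock 1: out=1, reg = 0x38F
clock 2: out=1, reg = 0x9C7
clock 3: out=1, reg = 0x4E3
clock 4: out=1, reg = 0xA71
clock 5: out=1, reg = 0x538
clock 6: out=0, reg = 0xA9C
clock 7: out=0, reg = 0x54E
clock 8: out=0, reg = 0x2A7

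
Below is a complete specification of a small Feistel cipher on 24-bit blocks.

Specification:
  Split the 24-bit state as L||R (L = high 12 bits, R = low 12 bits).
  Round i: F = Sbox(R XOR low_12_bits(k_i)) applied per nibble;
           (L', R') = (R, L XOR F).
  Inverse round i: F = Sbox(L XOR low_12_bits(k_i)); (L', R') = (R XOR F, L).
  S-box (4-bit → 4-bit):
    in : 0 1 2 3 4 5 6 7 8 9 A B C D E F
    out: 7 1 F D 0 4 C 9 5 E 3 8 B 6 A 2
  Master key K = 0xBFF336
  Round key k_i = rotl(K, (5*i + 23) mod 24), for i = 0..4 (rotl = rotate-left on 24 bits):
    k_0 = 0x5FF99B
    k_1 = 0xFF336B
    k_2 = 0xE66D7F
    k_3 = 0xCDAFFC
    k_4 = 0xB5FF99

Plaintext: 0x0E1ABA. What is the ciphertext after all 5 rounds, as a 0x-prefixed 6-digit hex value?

0x011903

s_0 = plaintext = 0x0E1ABA
s_1 = Round(s_0, k_0) = 0xABAD10
s_2 = Round(s_1, k_1) = 0xD10022
s_3 = Round(s_2, k_2) = 0x022B56
s_4 = Round(s_3, k_3) = 0xB56011
s_5 = Round(s_4, k_4) = 0x011903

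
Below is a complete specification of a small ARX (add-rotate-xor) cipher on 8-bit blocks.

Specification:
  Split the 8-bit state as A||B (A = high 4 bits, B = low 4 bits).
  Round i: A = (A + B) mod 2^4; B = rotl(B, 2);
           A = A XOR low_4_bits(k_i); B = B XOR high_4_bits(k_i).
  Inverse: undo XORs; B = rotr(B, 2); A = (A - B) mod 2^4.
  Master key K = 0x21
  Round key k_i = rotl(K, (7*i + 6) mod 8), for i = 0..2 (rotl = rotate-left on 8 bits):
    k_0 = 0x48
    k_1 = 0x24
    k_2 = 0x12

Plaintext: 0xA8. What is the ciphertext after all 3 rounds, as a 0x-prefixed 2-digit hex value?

0xDF

s_0 = plaintext = 0xA8
s_1 = Round(s_0, k_0) = 0xA6
s_2 = Round(s_1, k_1) = 0x4B
s_3 = Round(s_2, k_2) = 0xDF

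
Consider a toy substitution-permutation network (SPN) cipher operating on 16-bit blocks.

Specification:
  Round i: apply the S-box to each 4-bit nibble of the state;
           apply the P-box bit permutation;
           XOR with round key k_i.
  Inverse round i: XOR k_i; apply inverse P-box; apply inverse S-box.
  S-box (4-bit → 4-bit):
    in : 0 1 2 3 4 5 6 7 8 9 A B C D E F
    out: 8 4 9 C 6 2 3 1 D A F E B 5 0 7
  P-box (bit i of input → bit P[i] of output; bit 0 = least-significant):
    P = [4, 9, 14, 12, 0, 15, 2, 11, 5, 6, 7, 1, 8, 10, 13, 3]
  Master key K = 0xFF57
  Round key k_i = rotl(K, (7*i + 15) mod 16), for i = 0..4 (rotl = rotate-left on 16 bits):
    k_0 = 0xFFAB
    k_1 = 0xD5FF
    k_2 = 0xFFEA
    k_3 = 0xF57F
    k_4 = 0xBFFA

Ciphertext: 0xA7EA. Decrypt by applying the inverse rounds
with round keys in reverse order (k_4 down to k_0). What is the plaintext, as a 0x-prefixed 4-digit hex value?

0x1E8A

s_0 = ciphertext = 0xA7EA
s_1 = InvRound(s_0, k_4) = 0xEE02
s_2 = InvRound(s_1, k_3) = 0x268C
s_3 = InvRound(s_2, k_2) = 0x7CB3
s_4 = InvRound(s_3, k_1) = 0x85BE
s_5 = InvRound(s_4, k_0) = 0x1E8A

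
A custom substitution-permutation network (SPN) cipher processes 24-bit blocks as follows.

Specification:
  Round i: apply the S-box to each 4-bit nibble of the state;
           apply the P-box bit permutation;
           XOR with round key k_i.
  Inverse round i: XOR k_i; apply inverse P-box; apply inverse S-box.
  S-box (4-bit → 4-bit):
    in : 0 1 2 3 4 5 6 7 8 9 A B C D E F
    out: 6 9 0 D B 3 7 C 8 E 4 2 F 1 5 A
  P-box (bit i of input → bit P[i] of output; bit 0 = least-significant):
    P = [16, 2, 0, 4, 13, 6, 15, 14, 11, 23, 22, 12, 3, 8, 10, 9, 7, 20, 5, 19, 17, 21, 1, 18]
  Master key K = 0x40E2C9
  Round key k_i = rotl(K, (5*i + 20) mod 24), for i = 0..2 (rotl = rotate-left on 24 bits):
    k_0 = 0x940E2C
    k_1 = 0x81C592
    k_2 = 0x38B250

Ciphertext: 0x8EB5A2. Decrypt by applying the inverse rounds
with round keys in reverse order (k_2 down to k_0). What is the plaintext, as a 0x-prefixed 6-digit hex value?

s_0 = ciphertext = 0x8EB5A2
s_1 = InvRound(s_0, k_2) = 0xC69BB8
s_2 = InvRound(s_1, k_1) = 0x3A338D
s_3 = InvRound(s_2, k_0) = 0x4304DA

0x4304DA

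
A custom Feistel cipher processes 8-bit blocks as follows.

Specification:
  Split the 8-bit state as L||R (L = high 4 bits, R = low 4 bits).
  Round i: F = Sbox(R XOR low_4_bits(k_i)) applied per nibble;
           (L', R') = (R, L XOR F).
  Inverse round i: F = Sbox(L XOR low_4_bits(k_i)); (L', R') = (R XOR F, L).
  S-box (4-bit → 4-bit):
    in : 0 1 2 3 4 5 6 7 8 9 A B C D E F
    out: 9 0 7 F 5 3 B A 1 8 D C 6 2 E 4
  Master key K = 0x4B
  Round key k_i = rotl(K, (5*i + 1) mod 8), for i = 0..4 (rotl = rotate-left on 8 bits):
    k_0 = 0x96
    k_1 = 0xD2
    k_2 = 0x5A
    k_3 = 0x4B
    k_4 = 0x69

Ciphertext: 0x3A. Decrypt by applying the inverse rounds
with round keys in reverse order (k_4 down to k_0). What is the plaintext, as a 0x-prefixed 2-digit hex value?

s_0 = ciphertext = 0x3A
s_1 = InvRound(s_0, k_4) = 0x73
s_2 = InvRound(s_1, k_3) = 0x57
s_3 = InvRound(s_2, k_2) = 0x35
s_4 = InvRound(s_3, k_1) = 0x53
s_5 = InvRound(s_4, k_0) = 0xC5

0xC5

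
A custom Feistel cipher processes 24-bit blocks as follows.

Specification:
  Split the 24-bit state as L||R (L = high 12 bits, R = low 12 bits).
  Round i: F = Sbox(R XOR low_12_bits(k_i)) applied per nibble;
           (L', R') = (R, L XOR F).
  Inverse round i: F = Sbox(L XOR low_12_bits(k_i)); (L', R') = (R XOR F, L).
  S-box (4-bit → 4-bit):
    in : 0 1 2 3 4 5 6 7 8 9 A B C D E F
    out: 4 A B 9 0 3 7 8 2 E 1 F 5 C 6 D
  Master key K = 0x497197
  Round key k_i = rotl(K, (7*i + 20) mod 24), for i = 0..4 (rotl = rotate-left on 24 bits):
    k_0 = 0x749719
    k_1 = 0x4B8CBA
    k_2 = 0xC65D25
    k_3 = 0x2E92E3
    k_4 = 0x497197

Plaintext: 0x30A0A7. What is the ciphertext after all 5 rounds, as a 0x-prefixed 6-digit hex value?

0x935AC4

s_0 = plaintext = 0x30A0A7
s_1 = Round(s_0, k_0) = 0x0A7BFC
s_2 = Round(s_1, k_1) = 0xBFC8A0
s_3 = Round(s_2, k_2) = 0x8A08DF
s_4 = Round(s_3, k_3) = 0x8DF935
s_5 = Round(s_4, k_4) = 0x935AC4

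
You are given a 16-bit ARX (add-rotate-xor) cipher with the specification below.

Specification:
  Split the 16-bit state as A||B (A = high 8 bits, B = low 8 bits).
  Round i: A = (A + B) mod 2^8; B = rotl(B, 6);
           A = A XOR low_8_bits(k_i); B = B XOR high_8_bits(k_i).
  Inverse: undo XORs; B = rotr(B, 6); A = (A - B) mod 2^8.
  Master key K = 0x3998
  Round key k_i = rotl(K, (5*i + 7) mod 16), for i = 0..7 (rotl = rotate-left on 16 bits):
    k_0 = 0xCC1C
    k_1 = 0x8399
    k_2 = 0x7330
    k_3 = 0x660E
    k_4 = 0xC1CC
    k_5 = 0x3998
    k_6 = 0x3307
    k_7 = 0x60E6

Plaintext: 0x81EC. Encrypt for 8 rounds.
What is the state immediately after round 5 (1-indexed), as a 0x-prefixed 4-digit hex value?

0x6E96

s_0 = plaintext = 0x81EC
s_1 = Round(s_0, k_0) = 0x71F7
s_2 = Round(s_1, k_1) = 0xF17E
s_3 = Round(s_2, k_2) = 0x5FEC
s_4 = Round(s_3, k_3) = 0x455D
s_5 = Round(s_4, k_4) = 0x6E96
s_6 = Round(s_5, k_5) = 0x9C9C
s_7 = Round(s_6, k_6) = 0x3F14
s_8 = Round(s_7, k_7) = 0xB565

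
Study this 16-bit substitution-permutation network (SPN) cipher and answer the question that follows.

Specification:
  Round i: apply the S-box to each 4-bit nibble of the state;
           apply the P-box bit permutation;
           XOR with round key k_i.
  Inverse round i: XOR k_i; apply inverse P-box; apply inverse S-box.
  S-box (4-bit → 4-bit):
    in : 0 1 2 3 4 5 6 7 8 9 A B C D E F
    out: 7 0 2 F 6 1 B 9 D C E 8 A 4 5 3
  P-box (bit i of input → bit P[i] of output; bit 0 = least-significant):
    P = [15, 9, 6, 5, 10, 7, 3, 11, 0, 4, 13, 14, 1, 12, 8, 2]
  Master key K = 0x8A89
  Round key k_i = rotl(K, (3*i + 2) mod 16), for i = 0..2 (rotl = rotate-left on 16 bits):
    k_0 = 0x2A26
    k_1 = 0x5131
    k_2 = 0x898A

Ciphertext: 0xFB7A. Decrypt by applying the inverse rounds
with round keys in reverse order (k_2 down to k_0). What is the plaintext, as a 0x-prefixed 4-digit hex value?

s_0 = ciphertext = 0xFB7A
s_1 = InvRound(s_0, k_2) = 0x2A2A
s_2 = InvRound(s_1, k_1) = 0x0392
s_3 = InvRound(s_2, k_0) = 0x94CB

0x94CB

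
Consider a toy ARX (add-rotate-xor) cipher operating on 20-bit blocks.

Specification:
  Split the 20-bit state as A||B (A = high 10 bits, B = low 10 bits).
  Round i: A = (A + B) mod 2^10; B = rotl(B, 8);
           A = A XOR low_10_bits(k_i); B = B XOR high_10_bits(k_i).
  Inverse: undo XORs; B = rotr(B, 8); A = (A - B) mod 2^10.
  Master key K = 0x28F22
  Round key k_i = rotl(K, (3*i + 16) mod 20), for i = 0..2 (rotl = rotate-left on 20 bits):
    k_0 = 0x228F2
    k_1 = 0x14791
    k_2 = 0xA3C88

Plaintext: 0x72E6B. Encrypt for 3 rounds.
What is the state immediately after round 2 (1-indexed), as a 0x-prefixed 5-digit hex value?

s_0 = plaintext = 0x72E6B
s_1 = Round(s_0, k_0) = 0x31310
s_2 = Round(s_1, k_1) = 0x11495
s_3 = Round(s_2, k_2) = 0x14BAA

0x11495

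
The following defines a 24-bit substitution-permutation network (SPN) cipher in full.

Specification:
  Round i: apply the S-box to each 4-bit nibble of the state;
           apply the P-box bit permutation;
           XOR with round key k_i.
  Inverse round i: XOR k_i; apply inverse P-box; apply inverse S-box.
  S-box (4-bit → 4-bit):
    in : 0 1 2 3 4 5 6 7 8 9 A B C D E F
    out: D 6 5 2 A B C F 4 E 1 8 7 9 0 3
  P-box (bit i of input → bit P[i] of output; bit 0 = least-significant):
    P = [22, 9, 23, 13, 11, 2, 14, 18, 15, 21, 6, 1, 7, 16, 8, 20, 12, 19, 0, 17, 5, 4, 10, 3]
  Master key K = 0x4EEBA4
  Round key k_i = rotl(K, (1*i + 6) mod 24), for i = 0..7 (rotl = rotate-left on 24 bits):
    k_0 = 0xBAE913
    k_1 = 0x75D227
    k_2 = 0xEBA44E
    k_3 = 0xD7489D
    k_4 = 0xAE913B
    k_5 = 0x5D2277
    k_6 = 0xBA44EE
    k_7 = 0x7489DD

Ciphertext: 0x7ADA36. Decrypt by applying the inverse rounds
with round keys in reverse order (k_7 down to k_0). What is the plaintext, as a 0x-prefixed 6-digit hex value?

0x00BA42

s_0 = ciphertext = 0x7ADA36
s_1 = InvRound(s_0, k_7) = 0xD72663
s_2 = InvRound(s_1, k_6) = 0xB1F395
s_3 = InvRound(s_2, k_5) = 0xAF2762
s_4 = InvRound(s_3, k_4) = 0x9232E4
s_5 = InvRound(s_4, k_3) = 0x523805
s_6 = InvRound(s_5, k_2) = 0x6C47A8
s_7 = InvRound(s_6, k_1) = 0x6C7D3E
s_8 = InvRound(s_7, k_0) = 0x00BA42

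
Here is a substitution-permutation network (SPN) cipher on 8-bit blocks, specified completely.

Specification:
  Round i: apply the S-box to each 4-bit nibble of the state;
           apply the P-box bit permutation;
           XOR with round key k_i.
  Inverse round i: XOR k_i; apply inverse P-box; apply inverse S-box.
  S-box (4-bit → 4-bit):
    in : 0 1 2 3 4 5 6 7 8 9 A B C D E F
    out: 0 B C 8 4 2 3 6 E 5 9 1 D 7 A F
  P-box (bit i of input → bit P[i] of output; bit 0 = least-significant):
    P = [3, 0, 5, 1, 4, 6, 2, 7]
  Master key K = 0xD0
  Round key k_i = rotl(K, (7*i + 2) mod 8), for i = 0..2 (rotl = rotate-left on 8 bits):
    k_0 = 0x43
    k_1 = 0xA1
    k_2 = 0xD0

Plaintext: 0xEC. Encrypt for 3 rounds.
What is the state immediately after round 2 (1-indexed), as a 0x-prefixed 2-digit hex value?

0x19

s_0 = plaintext = 0xEC
s_1 = Round(s_0, k_0) = 0xA9
s_2 = Round(s_1, k_1) = 0x19
s_3 = Round(s_2, k_2) = 0x28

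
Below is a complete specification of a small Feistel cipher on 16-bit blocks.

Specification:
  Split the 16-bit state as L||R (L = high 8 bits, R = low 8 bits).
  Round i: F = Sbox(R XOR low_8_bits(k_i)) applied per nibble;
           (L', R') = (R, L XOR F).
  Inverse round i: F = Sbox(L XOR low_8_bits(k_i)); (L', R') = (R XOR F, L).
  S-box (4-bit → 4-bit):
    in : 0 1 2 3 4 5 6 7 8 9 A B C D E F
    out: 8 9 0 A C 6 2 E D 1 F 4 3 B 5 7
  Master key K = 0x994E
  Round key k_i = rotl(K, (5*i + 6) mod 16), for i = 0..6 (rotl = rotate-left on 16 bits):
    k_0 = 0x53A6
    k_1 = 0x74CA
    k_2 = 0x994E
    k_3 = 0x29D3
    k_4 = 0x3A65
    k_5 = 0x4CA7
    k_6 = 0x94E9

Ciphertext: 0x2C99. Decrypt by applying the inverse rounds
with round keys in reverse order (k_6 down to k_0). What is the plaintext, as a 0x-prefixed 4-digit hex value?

0x6407

s_0 = ciphertext = 0x2C99
s_1 = InvRound(s_0, k_6) = 0xAF2C
s_2 = InvRound(s_1, k_5) = 0xA1AF
s_3 = InvRound(s_2, k_4) = 0x93A1
s_4 = InvRound(s_3, k_3) = 0x6993
s_5 = InvRound(s_4, k_2) = 0x9D69
s_6 = InvRound(s_5, k_1) = 0x079D
s_7 = InvRound(s_6, k_0) = 0x6407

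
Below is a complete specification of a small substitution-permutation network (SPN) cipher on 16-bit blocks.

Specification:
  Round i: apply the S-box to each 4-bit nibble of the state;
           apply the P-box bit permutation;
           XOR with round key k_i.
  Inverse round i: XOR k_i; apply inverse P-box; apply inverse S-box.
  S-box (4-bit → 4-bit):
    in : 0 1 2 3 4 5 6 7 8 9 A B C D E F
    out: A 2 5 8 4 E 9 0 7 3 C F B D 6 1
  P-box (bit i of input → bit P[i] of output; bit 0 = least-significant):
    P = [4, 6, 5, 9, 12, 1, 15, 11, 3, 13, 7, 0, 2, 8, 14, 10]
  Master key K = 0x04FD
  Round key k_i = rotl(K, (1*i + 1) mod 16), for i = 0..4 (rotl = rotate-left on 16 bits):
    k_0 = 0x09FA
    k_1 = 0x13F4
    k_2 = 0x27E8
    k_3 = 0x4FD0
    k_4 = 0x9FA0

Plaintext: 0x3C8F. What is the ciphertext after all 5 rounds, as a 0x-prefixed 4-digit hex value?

s_0 = plaintext = 0x3C8F
s_1 = Round(s_0, k_0) = 0xBDE1
s_2 = Round(s_1, k_1) = 0xD63B
s_3 = Round(s_2, k_2) = 0x6995
s_4 = Round(s_3, k_3) = 0x79BE
s_5 = Round(s_4, k_4) = 0x27CA

0x27CA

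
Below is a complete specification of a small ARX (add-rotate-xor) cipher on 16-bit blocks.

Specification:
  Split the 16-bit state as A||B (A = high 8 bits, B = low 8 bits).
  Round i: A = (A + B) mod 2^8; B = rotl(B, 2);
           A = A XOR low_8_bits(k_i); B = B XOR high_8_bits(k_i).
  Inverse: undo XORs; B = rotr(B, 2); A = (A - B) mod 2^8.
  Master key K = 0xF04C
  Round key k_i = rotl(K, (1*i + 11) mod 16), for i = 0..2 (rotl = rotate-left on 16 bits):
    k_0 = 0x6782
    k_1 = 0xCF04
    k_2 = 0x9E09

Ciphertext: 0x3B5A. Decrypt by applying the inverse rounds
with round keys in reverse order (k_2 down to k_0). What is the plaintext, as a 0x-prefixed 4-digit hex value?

0x8E36

s_0 = ciphertext = 0x3B5A
s_1 = InvRound(s_0, k_2) = 0x0131
s_2 = InvRound(s_1, k_1) = 0x46BF
s_3 = InvRound(s_2, k_0) = 0x8E36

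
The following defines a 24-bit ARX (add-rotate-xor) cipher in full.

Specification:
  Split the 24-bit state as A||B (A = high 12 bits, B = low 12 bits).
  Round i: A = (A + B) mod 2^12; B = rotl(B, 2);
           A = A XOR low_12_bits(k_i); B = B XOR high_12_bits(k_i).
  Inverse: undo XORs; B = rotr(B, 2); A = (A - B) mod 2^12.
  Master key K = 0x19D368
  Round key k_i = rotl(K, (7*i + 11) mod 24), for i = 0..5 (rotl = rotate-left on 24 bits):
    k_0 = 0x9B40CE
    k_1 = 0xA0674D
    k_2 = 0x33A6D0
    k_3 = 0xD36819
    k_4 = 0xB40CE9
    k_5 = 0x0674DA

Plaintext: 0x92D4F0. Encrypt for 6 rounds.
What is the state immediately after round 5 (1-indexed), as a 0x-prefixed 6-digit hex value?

s_0 = plaintext = 0x92D4F0
s_1 = Round(s_0, k_0) = 0xED3A75
s_2 = Round(s_1, k_1) = 0xE053D0
s_3 = Round(s_2, k_2) = 0x705C7A
s_4 = Round(s_3, k_3) = 0xB66CDD
s_5 = Round(s_4, k_4) = 0x4AA837
s_6 = Round(s_5, k_5) = 0x83B0B9

0x4AA837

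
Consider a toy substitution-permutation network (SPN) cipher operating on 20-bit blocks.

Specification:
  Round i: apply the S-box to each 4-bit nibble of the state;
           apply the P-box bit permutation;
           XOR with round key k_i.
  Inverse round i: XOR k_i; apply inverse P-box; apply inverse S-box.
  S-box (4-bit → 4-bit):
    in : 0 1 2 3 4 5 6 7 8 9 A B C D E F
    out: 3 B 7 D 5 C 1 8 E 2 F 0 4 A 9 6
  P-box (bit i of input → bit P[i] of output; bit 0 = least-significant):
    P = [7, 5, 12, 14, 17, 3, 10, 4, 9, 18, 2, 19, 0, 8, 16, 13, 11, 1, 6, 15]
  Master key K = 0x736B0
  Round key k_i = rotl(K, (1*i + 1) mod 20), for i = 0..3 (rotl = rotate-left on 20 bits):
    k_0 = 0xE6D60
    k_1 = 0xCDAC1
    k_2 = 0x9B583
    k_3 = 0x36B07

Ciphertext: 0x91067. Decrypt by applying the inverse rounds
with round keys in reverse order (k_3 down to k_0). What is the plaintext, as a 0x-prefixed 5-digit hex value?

s_0 = ciphertext = 0x91067
s_1 = InvRound(s_0, k_3) = 0x4DE68
s_2 = InvRound(s_1, k_2) = 0x2A191
s_3 = InvRound(s_2, k_1) = 0x4D1E5
s_4 = InvRound(s_3, k_0) = 0xEE544

0xEE544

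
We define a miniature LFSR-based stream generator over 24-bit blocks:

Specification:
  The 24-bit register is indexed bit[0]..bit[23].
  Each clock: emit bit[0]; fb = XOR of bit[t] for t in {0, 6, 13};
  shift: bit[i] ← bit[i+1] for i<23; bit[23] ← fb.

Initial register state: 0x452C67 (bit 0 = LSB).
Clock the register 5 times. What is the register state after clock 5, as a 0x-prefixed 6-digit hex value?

0xFA2963

reg_0 = 0x452C67
clock 1: out=1, reg = 0xA29633
clock 2: out=1, reg = 0xD14B19
clock 3: out=1, reg = 0xE8A58C
clock 4: out=0, reg = 0xF452C6
clock 5: out=0, reg = 0xFA2963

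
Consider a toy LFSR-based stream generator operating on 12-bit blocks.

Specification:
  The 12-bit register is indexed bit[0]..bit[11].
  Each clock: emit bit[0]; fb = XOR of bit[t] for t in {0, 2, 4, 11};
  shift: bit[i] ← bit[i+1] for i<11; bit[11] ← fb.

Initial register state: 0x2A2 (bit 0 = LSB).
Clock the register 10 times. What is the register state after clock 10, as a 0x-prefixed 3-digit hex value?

0x780

reg_0 = 0x2A2
clock 1: out=0, reg = 0x151
clock 2: out=1, reg = 0x0A8
clock 3: out=0, reg = 0x054
clock 4: out=0, reg = 0x02A
clock 5: out=0, reg = 0x015
clock 6: out=1, reg = 0x80A
clock 7: out=0, reg = 0xC05
clock 8: out=1, reg = 0xE02
clock 9: out=0, reg = 0xF01
clock 10: out=1, reg = 0x780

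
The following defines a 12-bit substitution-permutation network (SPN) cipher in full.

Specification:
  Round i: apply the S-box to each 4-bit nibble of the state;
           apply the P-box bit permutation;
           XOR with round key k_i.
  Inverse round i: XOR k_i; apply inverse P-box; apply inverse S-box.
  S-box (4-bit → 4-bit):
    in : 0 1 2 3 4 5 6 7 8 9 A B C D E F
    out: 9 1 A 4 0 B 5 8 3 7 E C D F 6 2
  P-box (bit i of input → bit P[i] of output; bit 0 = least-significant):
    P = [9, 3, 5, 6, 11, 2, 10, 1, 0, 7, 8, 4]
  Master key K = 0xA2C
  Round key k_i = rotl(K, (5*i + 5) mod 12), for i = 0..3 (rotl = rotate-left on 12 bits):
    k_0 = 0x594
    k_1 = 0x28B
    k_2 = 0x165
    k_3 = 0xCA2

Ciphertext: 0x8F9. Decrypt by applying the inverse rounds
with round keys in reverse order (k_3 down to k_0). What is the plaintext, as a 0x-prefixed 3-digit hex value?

s_0 = ciphertext = 0x8F9
s_1 = InvRound(s_0, k_3) = 0x0B2
s_2 = InvRound(s_1, k_2) = 0xD27
s_3 = InvRound(s_2, k_1) = 0xE99
s_4 = InvRound(s_3, k_0) = 0x688

0x688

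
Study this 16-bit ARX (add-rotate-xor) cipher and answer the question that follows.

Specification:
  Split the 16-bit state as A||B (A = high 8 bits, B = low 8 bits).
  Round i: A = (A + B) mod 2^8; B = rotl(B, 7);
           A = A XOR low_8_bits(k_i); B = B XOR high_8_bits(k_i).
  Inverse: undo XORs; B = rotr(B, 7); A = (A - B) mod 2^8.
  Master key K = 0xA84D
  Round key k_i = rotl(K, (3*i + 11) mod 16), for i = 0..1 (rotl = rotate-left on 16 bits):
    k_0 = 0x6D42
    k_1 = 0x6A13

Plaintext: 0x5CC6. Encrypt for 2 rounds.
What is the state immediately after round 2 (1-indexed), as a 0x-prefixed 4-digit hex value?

s_0 = plaintext = 0x5CC6
s_1 = Round(s_0, k_0) = 0x600E
s_2 = Round(s_1, k_1) = 0x7D6D

0x7D6D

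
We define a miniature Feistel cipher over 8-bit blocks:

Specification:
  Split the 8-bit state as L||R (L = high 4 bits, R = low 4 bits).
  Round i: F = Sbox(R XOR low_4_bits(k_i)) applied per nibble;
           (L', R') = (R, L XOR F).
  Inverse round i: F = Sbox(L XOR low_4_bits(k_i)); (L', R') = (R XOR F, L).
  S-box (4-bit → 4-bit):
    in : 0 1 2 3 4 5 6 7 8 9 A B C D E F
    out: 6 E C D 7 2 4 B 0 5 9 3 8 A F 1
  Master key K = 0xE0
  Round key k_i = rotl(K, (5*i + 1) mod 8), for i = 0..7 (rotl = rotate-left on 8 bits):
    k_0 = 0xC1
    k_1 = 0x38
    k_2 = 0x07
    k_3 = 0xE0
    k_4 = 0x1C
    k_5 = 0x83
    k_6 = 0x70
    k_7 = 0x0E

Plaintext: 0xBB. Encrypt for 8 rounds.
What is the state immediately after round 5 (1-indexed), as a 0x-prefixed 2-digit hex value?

s_0 = plaintext = 0xBB
s_1 = Round(s_0, k_0) = 0xB2
s_2 = Round(s_1, k_1) = 0x22
s_3 = Round(s_2, k_2) = 0x20
s_4 = Round(s_3, k_3) = 0x04
s_5 = Round(s_4, k_4) = 0x40
s_6 = Round(s_5, k_5) = 0x09
s_7 = Round(s_6, k_6) = 0x95
s_8 = Round(s_7, k_7) = 0x5A

0x40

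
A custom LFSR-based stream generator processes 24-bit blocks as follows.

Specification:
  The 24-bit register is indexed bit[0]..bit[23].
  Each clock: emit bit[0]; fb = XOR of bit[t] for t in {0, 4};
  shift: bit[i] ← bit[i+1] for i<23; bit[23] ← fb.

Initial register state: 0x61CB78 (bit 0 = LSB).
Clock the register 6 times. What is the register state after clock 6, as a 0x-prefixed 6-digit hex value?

reg_0 = 0x61CB78
clock 1: out=0, reg = 0xB0E5BC
clock 2: out=0, reg = 0xD872DE
clock 3: out=0, reg = 0xEC396F
clock 4: out=1, reg = 0xF61CB7
clock 5: out=1, reg = 0x7B0E5B
clock 6: out=1, reg = 0x3D872D

0x3D872D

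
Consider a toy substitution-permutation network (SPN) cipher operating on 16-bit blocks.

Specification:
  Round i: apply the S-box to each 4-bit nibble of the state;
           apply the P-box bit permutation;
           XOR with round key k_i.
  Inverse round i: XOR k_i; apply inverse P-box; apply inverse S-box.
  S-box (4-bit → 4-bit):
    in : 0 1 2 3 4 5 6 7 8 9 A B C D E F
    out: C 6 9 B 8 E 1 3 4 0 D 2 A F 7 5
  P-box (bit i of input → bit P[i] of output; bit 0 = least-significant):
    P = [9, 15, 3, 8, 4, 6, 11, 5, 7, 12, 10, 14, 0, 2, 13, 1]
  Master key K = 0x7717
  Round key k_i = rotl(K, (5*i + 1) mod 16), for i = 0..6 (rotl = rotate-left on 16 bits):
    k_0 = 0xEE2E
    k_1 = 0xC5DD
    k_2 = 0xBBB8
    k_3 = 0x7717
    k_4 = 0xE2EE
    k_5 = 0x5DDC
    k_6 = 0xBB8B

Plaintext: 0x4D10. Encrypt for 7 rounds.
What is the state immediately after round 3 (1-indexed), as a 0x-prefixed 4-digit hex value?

0xE398

s_0 = plaintext = 0x4D10
s_1 = Round(s_0, k_0) = 0xB3E4
s_2 = Round(s_1, k_1) = 0x9C09
s_3 = Round(s_2, k_2) = 0xE398
s_4 = Round(s_3, k_3) = 0x079A
s_5 = Round(s_4, k_4) = 0xD164
s_6 = Round(s_5, k_5) = 0x68CB
s_7 = Round(s_6, k_6) = 0x3FEA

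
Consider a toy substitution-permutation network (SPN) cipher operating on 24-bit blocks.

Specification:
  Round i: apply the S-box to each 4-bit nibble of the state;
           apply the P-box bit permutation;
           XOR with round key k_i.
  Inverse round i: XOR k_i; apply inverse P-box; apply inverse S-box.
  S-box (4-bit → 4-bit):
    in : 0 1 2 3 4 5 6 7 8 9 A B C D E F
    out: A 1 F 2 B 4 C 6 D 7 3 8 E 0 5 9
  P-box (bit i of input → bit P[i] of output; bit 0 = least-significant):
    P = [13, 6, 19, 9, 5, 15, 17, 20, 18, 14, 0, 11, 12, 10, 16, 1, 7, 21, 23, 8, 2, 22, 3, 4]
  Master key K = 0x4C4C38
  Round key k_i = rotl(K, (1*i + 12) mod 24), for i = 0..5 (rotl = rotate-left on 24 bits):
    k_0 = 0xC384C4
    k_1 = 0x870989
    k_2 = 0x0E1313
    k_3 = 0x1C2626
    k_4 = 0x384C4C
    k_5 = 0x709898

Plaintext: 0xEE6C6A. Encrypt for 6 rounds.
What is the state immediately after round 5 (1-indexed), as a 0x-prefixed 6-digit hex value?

0x5A4A76

s_0 = plaintext = 0xEE6C6A
s_1 = Round(s_0, k_0) = 0x50EC0B
s_2 = Round(s_1, k_1) = 0xB6D280
s_3 = Round(s_2, k_2) = 0x985862
s_4 = Round(s_3, k_3) = 0xC30DEB
s_5 = Round(s_4, k_4) = 0x5A4A76
s_6 = Round(s_5, k_5) = 0x5E4E12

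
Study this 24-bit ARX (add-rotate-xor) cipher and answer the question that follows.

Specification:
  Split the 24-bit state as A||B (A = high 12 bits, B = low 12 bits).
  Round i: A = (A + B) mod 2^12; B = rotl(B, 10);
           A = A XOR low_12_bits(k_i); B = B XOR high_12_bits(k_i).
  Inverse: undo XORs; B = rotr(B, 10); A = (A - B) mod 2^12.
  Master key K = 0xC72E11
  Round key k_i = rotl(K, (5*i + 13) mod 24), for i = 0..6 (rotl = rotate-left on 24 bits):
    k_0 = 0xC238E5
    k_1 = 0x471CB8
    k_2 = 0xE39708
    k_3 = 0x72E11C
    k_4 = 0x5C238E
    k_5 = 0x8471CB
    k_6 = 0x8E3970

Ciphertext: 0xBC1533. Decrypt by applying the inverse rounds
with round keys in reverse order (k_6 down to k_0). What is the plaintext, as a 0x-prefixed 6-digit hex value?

s_0 = ciphertext = 0xBC1533
s_1 = InvRound(s_0, k_6) = 0xB6E743
s_2 = InvRound(s_1, k_5) = 0xE92C13
s_3 = InvRound(s_2, k_4) = 0x5D6746
s_4 = InvRound(s_3, k_3) = 0x32A1A0
s_5 = InvRound(s_4, k_2) = 0x5BBE67
s_6 = InvRound(s_5, k_1) = 0x0A985A
s_7 = InvRound(s_6, k_0) = 0x6671E5

0x6671E5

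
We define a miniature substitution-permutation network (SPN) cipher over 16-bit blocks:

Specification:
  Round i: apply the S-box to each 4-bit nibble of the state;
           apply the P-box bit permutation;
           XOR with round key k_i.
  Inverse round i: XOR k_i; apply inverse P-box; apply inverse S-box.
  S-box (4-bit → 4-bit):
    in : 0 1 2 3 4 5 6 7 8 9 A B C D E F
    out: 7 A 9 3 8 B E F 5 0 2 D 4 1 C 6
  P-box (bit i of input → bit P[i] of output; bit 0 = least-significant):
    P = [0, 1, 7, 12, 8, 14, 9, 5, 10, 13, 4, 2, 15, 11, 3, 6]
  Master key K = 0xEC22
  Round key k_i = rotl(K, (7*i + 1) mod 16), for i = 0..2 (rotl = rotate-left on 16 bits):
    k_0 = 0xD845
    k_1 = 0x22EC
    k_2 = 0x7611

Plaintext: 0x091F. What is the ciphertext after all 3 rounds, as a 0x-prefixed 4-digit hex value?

s_0 = plaintext = 0x091F
s_1 = Round(s_0, k_0) = 0x10EF
s_2 = Round(s_1, k_1) = 0x0C1E
s_3 = Round(s_2, k_2) = 0xAEA9

0xAEA9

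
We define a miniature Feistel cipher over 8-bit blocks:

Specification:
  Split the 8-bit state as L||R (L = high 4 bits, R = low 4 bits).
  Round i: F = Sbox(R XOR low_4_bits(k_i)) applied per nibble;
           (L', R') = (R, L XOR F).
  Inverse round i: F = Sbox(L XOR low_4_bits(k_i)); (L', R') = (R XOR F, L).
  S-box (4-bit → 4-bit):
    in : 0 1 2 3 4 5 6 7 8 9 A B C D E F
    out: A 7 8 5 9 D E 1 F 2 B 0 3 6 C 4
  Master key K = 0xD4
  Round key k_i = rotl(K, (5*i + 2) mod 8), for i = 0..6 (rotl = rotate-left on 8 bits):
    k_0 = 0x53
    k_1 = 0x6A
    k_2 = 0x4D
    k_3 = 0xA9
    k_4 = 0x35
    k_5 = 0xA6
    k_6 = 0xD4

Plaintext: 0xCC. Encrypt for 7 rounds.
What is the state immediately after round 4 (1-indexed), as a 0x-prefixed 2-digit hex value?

0xA1

s_0 = plaintext = 0xCC
s_1 = Round(s_0, k_0) = 0xC8
s_2 = Round(s_1, k_1) = 0x84
s_3 = Round(s_2, k_2) = 0x4A
s_4 = Round(s_3, k_3) = 0xA1
s_5 = Round(s_4, k_4) = 0x13
s_6 = Round(s_5, k_5) = 0x3C
s_7 = Round(s_6, k_6) = 0xCC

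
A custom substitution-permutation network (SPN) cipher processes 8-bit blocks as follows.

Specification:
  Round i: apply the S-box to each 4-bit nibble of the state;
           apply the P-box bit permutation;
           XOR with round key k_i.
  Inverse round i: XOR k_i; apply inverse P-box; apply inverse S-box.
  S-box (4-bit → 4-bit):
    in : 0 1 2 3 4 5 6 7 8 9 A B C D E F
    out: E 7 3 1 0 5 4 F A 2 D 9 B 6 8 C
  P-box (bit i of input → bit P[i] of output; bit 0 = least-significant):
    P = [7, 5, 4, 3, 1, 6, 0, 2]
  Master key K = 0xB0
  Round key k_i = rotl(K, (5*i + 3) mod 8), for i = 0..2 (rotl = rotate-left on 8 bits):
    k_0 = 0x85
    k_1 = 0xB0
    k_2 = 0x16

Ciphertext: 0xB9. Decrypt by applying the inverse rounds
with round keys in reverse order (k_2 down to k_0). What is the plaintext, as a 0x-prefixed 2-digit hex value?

s_0 = ciphertext = 0xB9
s_1 = InvRound(s_0, k_2) = 0xAC
s_2 = InvRound(s_1, k_1) = 0xEF
s_3 = InvRound(s_2, k_0) = 0x28

0x28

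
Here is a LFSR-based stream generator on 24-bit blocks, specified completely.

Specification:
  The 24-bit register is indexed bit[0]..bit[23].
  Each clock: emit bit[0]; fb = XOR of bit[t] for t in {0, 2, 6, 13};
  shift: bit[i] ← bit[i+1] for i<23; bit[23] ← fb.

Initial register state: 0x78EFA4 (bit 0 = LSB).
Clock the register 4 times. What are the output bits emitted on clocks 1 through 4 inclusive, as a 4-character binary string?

reg_0 = 0x78EFA4
clock 1: out=0, reg = 0x3C77D2
clock 2: out=0, reg = 0x1E3BE9
clock 3: out=1, reg = 0x8F1DF4
clock 4: out=0, reg = 0x478EFA

0010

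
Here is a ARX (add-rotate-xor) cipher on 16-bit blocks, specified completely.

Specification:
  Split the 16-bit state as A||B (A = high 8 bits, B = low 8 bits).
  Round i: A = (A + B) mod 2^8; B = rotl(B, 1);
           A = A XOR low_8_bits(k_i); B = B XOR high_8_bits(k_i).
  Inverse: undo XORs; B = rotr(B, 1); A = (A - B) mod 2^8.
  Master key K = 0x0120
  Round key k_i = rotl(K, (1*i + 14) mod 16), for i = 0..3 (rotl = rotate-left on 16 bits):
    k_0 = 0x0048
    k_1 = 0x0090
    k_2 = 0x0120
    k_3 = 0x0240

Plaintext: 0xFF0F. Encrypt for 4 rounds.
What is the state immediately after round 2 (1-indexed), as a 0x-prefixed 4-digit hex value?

0xF43C

s_0 = plaintext = 0xFF0F
s_1 = Round(s_0, k_0) = 0x461E
s_2 = Round(s_1, k_1) = 0xF43C
s_3 = Round(s_2, k_2) = 0x1079
s_4 = Round(s_3, k_3) = 0xC9F0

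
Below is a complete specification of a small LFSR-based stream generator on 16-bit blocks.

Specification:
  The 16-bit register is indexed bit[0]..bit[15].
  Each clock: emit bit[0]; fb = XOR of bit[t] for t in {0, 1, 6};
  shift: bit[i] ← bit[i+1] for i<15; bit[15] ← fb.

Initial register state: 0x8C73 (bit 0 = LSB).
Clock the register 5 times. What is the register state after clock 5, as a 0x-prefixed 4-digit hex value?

reg_0 = 0x8C73
clock 1: out=1, reg = 0xC639
clock 2: out=1, reg = 0xE31C
clock 3: out=0, reg = 0x718E
clock 4: out=0, reg = 0xB8C7
clock 5: out=1, reg = 0xDC63

0xDC63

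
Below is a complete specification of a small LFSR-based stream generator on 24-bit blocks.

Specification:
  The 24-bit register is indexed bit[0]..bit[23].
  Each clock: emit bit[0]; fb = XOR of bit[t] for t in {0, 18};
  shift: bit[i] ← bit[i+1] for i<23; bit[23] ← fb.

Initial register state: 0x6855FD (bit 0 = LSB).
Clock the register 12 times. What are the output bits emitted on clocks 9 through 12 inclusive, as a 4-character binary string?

1010

reg_0 = 0x6855FD
clock 1: out=1, reg = 0xB42AFE
clock 2: out=0, reg = 0xDA157F
clock 3: out=1, reg = 0xED0ABF
clock 4: out=1, reg = 0x76855F
clock 5: out=1, reg = 0x3B42AF
clock 6: out=1, reg = 0x9DA157
clock 7: out=1, reg = 0x4ED0AB
clock 8: out=1, reg = 0x276855
clock 9: out=1, reg = 0x13B42A
clock 10: out=0, reg = 0x09DA15
clock 11: out=1, reg = 0x84ED0A
clock 12: out=0, reg = 0xC27685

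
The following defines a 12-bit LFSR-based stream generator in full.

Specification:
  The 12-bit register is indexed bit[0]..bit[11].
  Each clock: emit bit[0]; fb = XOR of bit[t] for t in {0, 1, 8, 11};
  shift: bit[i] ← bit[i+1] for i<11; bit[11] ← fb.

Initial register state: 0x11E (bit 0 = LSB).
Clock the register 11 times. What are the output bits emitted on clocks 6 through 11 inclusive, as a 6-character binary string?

reg_0 = 0x11E
clock 1: out=0, reg = 0x08F
clock 2: out=1, reg = 0x047
clock 3: out=1, reg = 0x023
clock 4: out=1, reg = 0x011
clock 5: out=1, reg = 0x808
clock 6: out=0, reg = 0xC04
clock 7: out=0, reg = 0xE02
clock 8: out=0, reg = 0x701
clock 9: out=1, reg = 0x380
clock 10: out=0, reg = 0x9C0
clock 11: out=0, reg = 0x4E0

000100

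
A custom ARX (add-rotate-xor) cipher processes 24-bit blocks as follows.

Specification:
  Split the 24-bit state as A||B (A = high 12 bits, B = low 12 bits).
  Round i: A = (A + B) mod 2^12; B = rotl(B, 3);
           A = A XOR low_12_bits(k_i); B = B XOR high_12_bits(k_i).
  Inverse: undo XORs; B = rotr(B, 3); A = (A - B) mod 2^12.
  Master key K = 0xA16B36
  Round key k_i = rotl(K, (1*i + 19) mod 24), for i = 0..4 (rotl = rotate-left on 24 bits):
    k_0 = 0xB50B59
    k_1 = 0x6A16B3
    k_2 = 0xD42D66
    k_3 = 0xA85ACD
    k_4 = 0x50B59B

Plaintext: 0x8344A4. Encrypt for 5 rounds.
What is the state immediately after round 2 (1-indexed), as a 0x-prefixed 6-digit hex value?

0x340536

s_0 = plaintext = 0x8344A4
s_1 = Round(s_0, k_0) = 0x781E72
s_2 = Round(s_1, k_1) = 0x340536
s_3 = Round(s_2, k_2) = 0x5104F0
s_4 = Round(s_3, k_3) = 0x0CDD07
s_5 = Round(s_4, k_4) = 0x84FD35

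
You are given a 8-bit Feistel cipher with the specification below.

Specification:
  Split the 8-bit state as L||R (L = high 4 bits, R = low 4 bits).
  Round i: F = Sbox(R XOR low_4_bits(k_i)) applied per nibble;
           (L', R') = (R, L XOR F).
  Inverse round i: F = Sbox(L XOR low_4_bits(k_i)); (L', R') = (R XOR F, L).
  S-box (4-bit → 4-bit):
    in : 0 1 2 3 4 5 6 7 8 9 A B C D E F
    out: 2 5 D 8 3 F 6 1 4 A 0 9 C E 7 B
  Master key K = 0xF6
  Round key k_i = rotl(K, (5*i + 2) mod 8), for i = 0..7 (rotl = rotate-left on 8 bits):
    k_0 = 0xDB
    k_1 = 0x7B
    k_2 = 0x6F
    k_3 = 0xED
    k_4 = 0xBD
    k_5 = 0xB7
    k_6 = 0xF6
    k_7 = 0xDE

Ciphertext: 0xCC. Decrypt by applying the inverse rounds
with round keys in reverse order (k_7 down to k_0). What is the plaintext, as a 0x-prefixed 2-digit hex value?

0xDC

s_0 = ciphertext = 0xCC
s_1 = InvRound(s_0, k_7) = 0x1C
s_2 = InvRound(s_1, k_6) = 0xD1
s_3 = InvRound(s_2, k_5) = 0x1D
s_4 = InvRound(s_3, k_4) = 0x11
s_5 = InvRound(s_4, k_3) = 0xD1
s_6 = InvRound(s_5, k_2) = 0xCD
s_7 = InvRound(s_6, k_1) = 0xCC
s_8 = InvRound(s_7, k_0) = 0xDC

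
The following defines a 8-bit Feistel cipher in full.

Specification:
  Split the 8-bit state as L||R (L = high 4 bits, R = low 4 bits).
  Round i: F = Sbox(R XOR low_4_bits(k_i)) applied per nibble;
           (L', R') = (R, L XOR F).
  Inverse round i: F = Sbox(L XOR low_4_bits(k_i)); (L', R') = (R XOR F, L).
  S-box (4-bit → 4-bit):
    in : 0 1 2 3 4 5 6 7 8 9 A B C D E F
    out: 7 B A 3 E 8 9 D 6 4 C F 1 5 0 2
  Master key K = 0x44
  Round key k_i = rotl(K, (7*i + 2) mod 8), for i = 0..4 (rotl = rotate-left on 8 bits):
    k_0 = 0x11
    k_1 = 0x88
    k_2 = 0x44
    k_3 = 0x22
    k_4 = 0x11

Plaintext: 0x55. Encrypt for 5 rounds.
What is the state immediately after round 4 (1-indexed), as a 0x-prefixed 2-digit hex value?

0x15

s_0 = plaintext = 0x55
s_1 = Round(s_0, k_0) = 0x5B
s_2 = Round(s_1, k_1) = 0xB6
s_3 = Round(s_2, k_2) = 0x61
s_4 = Round(s_3, k_3) = 0x15
s_5 = Round(s_4, k_4) = 0x5F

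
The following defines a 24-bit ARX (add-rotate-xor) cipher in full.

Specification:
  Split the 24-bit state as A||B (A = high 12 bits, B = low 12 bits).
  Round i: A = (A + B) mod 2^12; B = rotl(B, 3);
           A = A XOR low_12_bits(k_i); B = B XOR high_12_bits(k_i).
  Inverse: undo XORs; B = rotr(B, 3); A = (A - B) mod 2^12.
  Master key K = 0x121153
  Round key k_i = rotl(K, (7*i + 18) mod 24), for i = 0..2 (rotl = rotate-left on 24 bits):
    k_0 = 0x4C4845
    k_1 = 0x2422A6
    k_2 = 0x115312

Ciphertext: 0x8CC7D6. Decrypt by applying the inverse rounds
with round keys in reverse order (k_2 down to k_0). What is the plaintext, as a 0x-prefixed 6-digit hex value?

0xD3EE0A

s_0 = ciphertext = 0x8CC7D6
s_1 = InvRound(s_0, k_2) = 0x5066D8
s_2 = InvRound(s_1, k_1) = 0x30D493
s_3 = InvRound(s_2, k_0) = 0xD3EE0A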